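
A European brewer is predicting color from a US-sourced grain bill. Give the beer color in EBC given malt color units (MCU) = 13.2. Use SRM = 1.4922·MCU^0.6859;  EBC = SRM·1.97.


SRM = 1.4922·13.2^0.6859 = 8.7585
EBC = 8.7585·1.97

17.2542 EBC


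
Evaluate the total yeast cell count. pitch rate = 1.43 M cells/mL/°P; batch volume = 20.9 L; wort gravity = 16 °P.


cells (billions) = rate · V_L · °P
cells = 1.43 · 20.9 · 16

478.1920 billion cells


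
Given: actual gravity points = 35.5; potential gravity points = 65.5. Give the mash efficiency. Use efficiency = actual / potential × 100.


efficiency = 35.5 / 65.5 × 100

54.1985 %


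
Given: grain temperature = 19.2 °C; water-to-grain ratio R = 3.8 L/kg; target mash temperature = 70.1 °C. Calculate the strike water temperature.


T_strike = (0.41/R)·(T_mash − T_grain) + T_mash
T_strike = (0.41/3.8)·(70.1 − 19.2) + 70.1

75.5918 °C


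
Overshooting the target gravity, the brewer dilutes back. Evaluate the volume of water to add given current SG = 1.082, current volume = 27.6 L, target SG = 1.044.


V_water = V·((SG_curr − 1)/(SG_target − 1) − 1)
V_water = 27.6·((1.082 − 1)/(1.044 − 1) − 1)

23.8364 L


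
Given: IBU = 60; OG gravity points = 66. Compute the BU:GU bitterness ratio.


BU:GU = IBU / OG_points
BU:GU = 60 / 66

0.9091


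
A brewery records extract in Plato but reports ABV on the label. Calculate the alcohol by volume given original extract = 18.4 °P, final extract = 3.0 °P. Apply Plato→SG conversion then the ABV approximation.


SG = 259/(259 − P);  ABV = (OG − FG)·131.25
OG = 259/(259 − 18.4) = 1.0765
FG = 259/(259 − 3.0) = 1.0117
ABV = (1.0765 − 1.0117)·131.25

8.4993 % ABV


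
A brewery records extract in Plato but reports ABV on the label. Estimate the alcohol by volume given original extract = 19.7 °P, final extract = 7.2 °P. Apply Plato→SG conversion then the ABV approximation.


SG = 259/(259 − P);  ABV = (OG − FG)·131.25
OG = 259/(259 − 19.7) = 1.0823
FG = 259/(259 − 7.2) = 1.0286
ABV = (1.0823 − 1.0286)·131.25

7.0520 % ABV


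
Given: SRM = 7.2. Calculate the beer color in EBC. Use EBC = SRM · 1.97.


EBC = 7.2 · 1.97

14.1840 EBC


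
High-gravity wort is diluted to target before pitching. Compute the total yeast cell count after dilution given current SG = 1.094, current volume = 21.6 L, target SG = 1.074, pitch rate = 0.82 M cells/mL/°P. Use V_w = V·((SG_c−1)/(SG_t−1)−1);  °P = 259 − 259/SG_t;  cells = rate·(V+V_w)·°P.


V_w = 21.6·((1.094−1)/(1.074−1)−1) = 5.8378
V_final = 21.6 + 5.8378 = 27.4378
°P = 259 − 259/1.074 = 17.8454
cells = 0.82·27.4378·17.8454

401.5050 billion cells


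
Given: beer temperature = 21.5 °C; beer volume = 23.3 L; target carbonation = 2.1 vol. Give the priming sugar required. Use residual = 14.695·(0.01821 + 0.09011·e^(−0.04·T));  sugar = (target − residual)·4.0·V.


residual = 14.695·(0.01821 + 0.09011·e^(−0.04·21.5)) = 0.8279
sugar = (2.1 − 0.8279)·4.0·23.3

118.5566 g


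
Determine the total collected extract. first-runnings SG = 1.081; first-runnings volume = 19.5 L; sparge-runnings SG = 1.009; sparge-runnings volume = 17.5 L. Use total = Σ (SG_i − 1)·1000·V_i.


first = (1.081 − 1)·1000·19.5 = 1579.5000
sparge = (1.009 − 1)·1000·17.5 = 157.5000
total = 1579.5000 + 157.5000

1737.0000 gravity·L


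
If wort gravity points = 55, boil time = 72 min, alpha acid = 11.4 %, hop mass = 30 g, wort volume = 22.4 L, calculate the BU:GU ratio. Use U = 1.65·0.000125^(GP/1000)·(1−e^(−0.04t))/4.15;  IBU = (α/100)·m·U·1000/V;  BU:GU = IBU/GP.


U = 1.65·0.000125^(55/1000)·(1−e^(−0.04·72))/4.15 = 0.2289
IBU = (11.4/100)·30·0.2289·1000/22.4 = 34.9505
BU:GU = 34.9505/55

0.6355


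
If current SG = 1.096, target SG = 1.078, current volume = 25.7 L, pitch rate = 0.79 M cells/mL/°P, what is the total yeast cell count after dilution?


V_w = V·((SG_c−1)/(SG_t−1)−1);  °P = 259 − 259/SG_t;  cells = rate·(V+V_w)·°P
V_w = 25.7·((1.096−1)/(1.078−1)−1) = 5.9308
V_final = 25.7 + 5.9308 = 31.6308
°P = 259 − 259/1.078 = 18.7403
cells = 0.79·31.6308·18.7403

468.2874 billion cells


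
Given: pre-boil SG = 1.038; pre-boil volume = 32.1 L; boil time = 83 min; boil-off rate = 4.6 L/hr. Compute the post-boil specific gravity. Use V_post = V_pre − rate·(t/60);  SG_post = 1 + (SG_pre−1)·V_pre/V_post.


V_post = 32.1 − 4.6·(83/60) = 25.7367
SG_post = 1 + (1.038 − 1)·32.1/25.7367

1.0474


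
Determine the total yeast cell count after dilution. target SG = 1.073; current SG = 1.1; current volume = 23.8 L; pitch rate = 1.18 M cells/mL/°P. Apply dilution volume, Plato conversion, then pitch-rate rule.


V_w = V·((SG_c−1)/(SG_t−1)−1);  °P = 259 − 259/SG_t;  cells = rate·(V+V_w)·°P
V_w = 23.8·((1.1−1)/(1.073−1)−1) = 8.8027
V_final = 23.8 + 8.8027 = 32.6027
°P = 259 − 259/1.073 = 17.6207
cells = 1.18·32.6027·17.6207

677.8897 billion cells


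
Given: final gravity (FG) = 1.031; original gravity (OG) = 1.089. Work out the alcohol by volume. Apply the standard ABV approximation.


ABV = (OG − FG) · 131.25
ABV = (1.089 − 1.031) · 131.25

7.6125 % ABV


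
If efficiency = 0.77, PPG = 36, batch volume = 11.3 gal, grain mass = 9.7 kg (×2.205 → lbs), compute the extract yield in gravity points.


points = lbs × PPG × eff / vol
lbs = 9.7 × 2.205 = 21.3885
points = 21.3885 × 36 × 0.77 / 11.3

52.4681 points


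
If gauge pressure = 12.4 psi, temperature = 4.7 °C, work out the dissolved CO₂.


vols = (P + 14.695)·(0.01821 + 0.09011·e^(−0.04·T))
vols = (12.4 + 14.695)·(0.01821 + 0.09011·e^(−0.04·4.7))

2.5165 volumes


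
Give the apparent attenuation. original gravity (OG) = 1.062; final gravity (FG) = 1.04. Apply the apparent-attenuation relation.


AA = (OG − FG)/(OG − 1) · 100
AA = (1.062 − 1.04)/(1.062 − 1) · 100

35.4839 %


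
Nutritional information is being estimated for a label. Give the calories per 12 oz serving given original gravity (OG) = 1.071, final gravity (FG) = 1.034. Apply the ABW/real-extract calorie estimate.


ABW = (OG−FG)·131.25·0.79/FG;  °P = 259 − 259/SG (for OG→OE and FG→AE);  RE = 0.1808·OE + 0.8192·AE;  Cal = (6.9·ABW + 4·(RE−0.1))·FG·3.55
ABW = (1.071 − 1.034)·131.25·0.79/1.034 = 3.7103
OE = 259 − 259/1.071 = 17.1699 °P
AE = 259 − 259/1.034 = 8.5164 °P
RE = 0.1808·17.1699 + 0.8192·8.5164 = 10.0810 °P
Cal = (6.9·3.7103 + 4·(10.0810−0.1))·1.034·3.55

240.5225 kcal


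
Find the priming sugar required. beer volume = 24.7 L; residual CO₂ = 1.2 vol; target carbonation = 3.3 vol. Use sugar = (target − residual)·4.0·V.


sugar = (3.3 − 1.2)·4.0·24.7

207.4800 g


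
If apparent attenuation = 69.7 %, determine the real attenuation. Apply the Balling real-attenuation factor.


RA = AA · 0.8192
RA = 69.7 · 0.8192

57.0982 %


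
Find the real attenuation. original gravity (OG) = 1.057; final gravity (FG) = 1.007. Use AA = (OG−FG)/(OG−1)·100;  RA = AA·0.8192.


AA = (1.057 − 1.007)/(1.057 − 1)·100 = 87.7193
RA = 87.7193·0.8192

71.8596 %


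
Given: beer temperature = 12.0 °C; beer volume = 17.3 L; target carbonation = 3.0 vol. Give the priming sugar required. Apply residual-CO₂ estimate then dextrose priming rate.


residual = 14.695·(0.01821 + 0.09011·e^(−0.04·T));  sugar = (target − residual)·4.0·V
residual = 14.695·(0.01821 + 0.09011·e^(−0.04·12.0)) = 1.0870
sugar = (3.0 − 1.0870)·4.0·17.3

132.3818 g


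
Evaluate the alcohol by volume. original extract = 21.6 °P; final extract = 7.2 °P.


SG = 259/(259 − P);  ABV = (OG − FG)·131.25
OG = 259/(259 − 21.6) = 1.0910
FG = 259/(259 − 7.2) = 1.0286
ABV = (1.0910 − 1.0286)·131.25

8.1889 % ABV


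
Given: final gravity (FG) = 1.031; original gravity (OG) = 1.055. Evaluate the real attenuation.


AA = (OG−FG)/(OG−1)·100;  RA = AA·0.8192
AA = (1.055 − 1.031)/(1.055 − 1)·100 = 43.6364
RA = 43.6364·0.8192

35.7469 %


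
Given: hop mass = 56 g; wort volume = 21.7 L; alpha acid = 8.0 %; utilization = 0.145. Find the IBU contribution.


IBU = (α/100)·mass·U·1000 / V
IBU = (8.0/100)·56·0.145·1000 / 21.7

29.9355 IBU


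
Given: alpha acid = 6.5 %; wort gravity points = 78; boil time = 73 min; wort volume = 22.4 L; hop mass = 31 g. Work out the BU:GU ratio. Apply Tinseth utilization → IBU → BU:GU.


U = 1.65·0.000125^(GP/1000)·(1−e^(−0.04t))/4.15;  IBU = (α/100)·m·U·1000/V;  BU:GU = IBU/GP
U = 1.65·0.000125^(78/1000)·(1−e^(−0.04·73))/4.15 = 0.1866
IBU = (6.5/100)·31·0.1866·1000/22.4 = 16.7859
BU:GU = 16.7859/78

0.2152


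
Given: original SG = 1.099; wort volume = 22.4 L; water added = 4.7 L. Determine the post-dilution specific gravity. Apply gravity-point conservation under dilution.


SG_new = 1 + (SG_old − 1)·V_old/(V_old + V_water)
pts = (1.099 − 1)·1000·22.4/(22.4 + 4.7) = 81.8303
SG_new = 1 + 81.8303/1000

1.0818


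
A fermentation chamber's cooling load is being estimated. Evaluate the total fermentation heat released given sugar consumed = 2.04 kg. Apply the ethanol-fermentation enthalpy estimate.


Q = m_sugar · 590 kJ/kg
Q = 2.04 · 590

1203.6000 kJ


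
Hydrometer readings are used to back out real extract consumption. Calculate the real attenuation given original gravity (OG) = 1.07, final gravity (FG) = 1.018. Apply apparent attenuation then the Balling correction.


AA = (OG−FG)/(OG−1)·100;  RA = AA·0.8192
AA = (1.07 − 1.018)/(1.07 − 1)·100 = 74.2857
RA = 74.2857·0.8192

60.8549 %


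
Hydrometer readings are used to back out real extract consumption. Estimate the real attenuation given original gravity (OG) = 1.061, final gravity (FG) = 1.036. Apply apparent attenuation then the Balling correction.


AA = (OG−FG)/(OG−1)·100;  RA = AA·0.8192
AA = (1.061 − 1.036)/(1.061 − 1)·100 = 40.9836
RA = 40.9836·0.8192

33.5738 %


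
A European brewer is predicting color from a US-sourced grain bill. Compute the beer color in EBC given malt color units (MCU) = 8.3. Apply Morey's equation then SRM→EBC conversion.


SRM = 1.4922·MCU^0.6859;  EBC = SRM·1.97
SRM = 1.4922·8.3^0.6859 = 6.3712
EBC = 6.3712·1.97

12.5513 EBC


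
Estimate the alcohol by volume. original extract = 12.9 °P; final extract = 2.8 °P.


SG = 259/(259 − P);  ABV = (OG − FG)·131.25
OG = 259/(259 − 12.9) = 1.0524
FG = 259/(259 − 2.8) = 1.0109
ABV = (1.0524 − 1.0109)·131.25

5.4454 % ABV


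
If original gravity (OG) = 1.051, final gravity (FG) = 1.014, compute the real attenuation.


AA = (OG−FG)/(OG−1)·100;  RA = AA·0.8192
AA = (1.051 − 1.014)/(1.051 − 1)·100 = 72.5490
RA = 72.5490·0.8192

59.4322 %


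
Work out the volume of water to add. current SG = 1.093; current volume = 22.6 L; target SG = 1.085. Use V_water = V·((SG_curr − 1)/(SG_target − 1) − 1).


V_water = 22.6·((1.093 − 1)/(1.085 − 1) − 1)

2.1271 L


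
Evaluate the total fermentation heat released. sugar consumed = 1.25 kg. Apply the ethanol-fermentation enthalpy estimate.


Q = m_sugar · 590 kJ/kg
Q = 1.25 · 590

737.5000 kJ


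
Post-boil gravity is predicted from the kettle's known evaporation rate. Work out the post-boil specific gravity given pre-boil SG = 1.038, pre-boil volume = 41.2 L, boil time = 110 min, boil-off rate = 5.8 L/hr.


V_post = V_pre − rate·(t/60);  SG_post = 1 + (SG_pre−1)·V_pre/V_post
V_post = 41.2 − 5.8·(110/60) = 30.5667
SG_post = 1 + (1.038 − 1)·41.2/30.5667

1.0512


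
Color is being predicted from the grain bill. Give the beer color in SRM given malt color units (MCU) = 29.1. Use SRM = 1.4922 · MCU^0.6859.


SRM = 1.4922 · 29.1^0.6859

15.0630 SRM


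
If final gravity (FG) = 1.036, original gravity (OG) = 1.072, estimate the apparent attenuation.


AA = (OG − FG)/(OG − 1) · 100
AA = (1.072 − 1.036)/(1.072 − 1) · 100

50.0000 %


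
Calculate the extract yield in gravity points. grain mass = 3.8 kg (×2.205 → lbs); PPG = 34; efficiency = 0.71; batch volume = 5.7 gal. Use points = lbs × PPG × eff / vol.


lbs = 3.8 × 2.205 = 8.3790
points = 8.3790 × 34 × 0.71 / 5.7

35.4858 points


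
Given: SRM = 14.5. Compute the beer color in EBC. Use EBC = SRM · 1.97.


EBC = 14.5 · 1.97

28.5650 EBC


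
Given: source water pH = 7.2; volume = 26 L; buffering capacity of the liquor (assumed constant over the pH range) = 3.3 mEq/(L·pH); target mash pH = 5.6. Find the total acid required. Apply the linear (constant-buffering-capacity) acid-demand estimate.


acid = buffering capacity · (pH_source − pH_target) · V
acid = 3.3 · (7.2 − 5.6) · 26

137.2800 mEq


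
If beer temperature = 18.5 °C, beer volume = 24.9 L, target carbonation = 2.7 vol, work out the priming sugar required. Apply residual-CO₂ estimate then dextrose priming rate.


residual = 14.695·(0.01821 + 0.09011·e^(−0.04·T));  sugar = (target − residual)·4.0·V
residual = 14.695·(0.01821 + 0.09011·e^(−0.04·18.5)) = 0.8994
sugar = (2.7 − 0.8994)·4.0·24.9

179.3423 g


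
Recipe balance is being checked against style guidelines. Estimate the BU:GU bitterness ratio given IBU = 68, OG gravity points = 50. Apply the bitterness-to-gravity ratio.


BU:GU = IBU / OG_points
BU:GU = 68 / 50

1.3600


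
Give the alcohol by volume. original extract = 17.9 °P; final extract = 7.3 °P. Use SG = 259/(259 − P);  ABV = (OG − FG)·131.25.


OG = 259/(259 − 17.9) = 1.0742
FG = 259/(259 − 7.3) = 1.0290
ABV = (1.0742 − 1.0290)·131.25

5.9378 % ABV


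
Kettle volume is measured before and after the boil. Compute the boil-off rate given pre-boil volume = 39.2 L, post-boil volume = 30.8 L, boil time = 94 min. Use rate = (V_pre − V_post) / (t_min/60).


rate = (39.2 − 30.8) / (94/60)

5.3617 L/hr


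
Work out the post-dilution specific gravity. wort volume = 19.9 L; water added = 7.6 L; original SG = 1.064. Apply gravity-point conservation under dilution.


SG_new = 1 + (SG_old − 1)·V_old/(V_old + V_water)
pts = (1.064 − 1)·1000·19.9/(19.9 + 7.6) = 46.3127
SG_new = 1 + 46.3127/1000

1.0463


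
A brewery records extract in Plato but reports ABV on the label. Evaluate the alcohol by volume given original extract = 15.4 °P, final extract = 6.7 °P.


SG = 259/(259 − P);  ABV = (OG − FG)·131.25
OG = 259/(259 − 15.4) = 1.0632
FG = 259/(259 − 6.7) = 1.0266
ABV = (1.0632 − 1.0266)·131.25

4.8120 % ABV


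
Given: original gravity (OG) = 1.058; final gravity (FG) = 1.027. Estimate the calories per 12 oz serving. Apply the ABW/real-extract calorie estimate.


ABW = (OG−FG)·131.25·0.79/FG;  °P = 259 − 259/SG (for OG→OE and FG→AE);  RE = 0.1808·OE + 0.8192·AE;  Cal = (6.9·ABW + 4·(RE−0.1))·FG·3.55
ABW = (1.058 − 1.027)·131.25·0.79/1.027 = 3.1298
OE = 259 − 259/1.058 = 14.1985 °P
AE = 259 − 259/1.027 = 6.8092 °P
RE = 0.1808·14.1985 + 0.8192·6.8092 = 8.1451 °P
Cal = (6.9·3.1298 + 4·(8.1451−0.1))·1.027·3.55

196.0601 kcal


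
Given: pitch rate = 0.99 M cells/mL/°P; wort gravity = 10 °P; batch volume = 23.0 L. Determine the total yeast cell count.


cells (billions) = rate · V_L · °P
cells = 0.99 · 23.0 · 10

227.7000 billion cells


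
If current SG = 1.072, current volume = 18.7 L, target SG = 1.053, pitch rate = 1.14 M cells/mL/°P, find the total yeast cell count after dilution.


V_w = V·((SG_c−1)/(SG_t−1)−1);  °P = 259 − 259/SG_t;  cells = rate·(V+V_w)·°P
V_w = 18.7·((1.072−1)/(1.053−1)−1) = 6.7038
V_final = 18.7 + 6.7038 = 25.4038
°P = 259 − 259/1.053 = 13.0361
cells = 1.14·25.4038·13.0361

377.5290 billion cells


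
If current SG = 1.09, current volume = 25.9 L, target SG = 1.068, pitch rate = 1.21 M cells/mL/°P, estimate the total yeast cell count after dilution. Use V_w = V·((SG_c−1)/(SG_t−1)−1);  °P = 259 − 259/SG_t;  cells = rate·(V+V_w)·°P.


V_w = 25.9·((1.09−1)/(1.068−1)−1) = 8.3794
V_final = 25.9 + 8.3794 = 34.2794
°P = 259 − 259/1.068 = 16.4906
cells = 1.21·34.2794·16.4906

684.0001 billion cells


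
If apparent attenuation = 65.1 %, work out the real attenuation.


RA = AA · 0.8192
RA = 65.1 · 0.8192

53.3299 %


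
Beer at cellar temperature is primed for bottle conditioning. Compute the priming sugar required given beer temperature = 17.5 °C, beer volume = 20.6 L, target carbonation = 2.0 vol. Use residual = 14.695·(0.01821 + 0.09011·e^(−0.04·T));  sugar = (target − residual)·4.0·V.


residual = 14.695·(0.01821 + 0.09011·e^(−0.04·17.5)) = 0.9252
sugar = (2.0 − 0.9252)·4.0·20.6

88.5670 g


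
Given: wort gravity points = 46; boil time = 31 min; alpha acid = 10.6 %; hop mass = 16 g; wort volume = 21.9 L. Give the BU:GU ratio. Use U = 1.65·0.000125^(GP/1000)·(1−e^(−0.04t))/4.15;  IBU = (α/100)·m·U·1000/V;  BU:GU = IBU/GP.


U = 1.65·0.000125^(46/1000)·(1−e^(−0.04·31))/4.15 = 0.1869
IBU = (10.6/100)·16·0.1869·1000/21.9 = 14.4714
BU:GU = 14.4714/46

0.3146


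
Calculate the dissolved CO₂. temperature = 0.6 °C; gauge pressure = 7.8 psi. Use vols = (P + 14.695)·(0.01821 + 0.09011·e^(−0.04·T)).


vols = (7.8 + 14.695)·(0.01821 + 0.09011·e^(−0.04·0.6))

2.3886 volumes


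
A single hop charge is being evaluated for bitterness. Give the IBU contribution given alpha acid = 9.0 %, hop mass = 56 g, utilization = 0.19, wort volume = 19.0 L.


IBU = (α/100)·mass·U·1000 / V
IBU = (9.0/100)·56·0.19·1000 / 19.0

50.4000 IBU


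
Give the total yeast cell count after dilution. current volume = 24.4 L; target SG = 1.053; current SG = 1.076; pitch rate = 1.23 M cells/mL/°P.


V_w = V·((SG_c−1)/(SG_t−1)−1);  °P = 259 − 259/SG_t;  cells = rate·(V+V_w)·°P
V_w = 24.4·((1.076−1)/(1.053−1)−1) = 10.5887
V_final = 24.4 + 10.5887 = 34.9887
°P = 259 − 259/1.053 = 13.0361
cells = 1.23·34.9887·13.0361

561.0220 billion cells


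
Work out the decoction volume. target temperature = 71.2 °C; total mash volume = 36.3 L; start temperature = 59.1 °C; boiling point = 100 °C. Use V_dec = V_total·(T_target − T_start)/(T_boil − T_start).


V_dec = 36.3·(71.2 − 59.1)/(100 − 59.1)

10.7391 L


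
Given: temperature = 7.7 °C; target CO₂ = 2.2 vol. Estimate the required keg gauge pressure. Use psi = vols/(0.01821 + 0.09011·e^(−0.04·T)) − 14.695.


psi = 2.2/(0.01821 + 0.09011·e^(−0.04·7.7)) − 14.695

11.3611 psi


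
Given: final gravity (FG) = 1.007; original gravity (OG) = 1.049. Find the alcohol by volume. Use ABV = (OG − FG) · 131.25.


ABV = (1.049 − 1.007) · 131.25

5.5125 % ABV


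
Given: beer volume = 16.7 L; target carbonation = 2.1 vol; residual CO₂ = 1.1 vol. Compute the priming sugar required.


sugar = (target − residual)·4.0·V
sugar = (2.1 − 1.1)·4.0·16.7

66.8000 g


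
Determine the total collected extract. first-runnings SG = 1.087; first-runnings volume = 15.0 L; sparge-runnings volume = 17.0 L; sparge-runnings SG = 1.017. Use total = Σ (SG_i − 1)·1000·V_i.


first = (1.087 − 1)·1000·15.0 = 1305.0000
sparge = (1.017 − 1)·1000·17.0 = 289.0000
total = 1305.0000 + 289.0000

1594.0000 gravity·L


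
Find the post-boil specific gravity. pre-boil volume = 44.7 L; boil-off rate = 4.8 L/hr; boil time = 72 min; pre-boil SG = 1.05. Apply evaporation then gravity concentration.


V_post = V_pre − rate·(t/60);  SG_post = 1 + (SG_pre−1)·V_pre/V_post
V_post = 44.7 − 4.8·(72/60) = 38.9400
SG_post = 1 + (1.05 − 1)·44.7/38.9400

1.0574


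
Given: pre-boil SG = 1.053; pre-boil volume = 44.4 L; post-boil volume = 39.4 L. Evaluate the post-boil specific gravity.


SG_post = 1 + (SG_pre − 1)·V_pre/V_post
pts_pre = (1.053 − 1)·1000 = 53.0000
pts_post = 53.0000·44.4/39.4 = 59.7259
SG_post = 1 + 59.7259/1000

1.0597


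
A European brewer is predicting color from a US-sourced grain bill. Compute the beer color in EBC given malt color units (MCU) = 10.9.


SRM = 1.4922·MCU^0.6859;  EBC = SRM·1.97
SRM = 1.4922·10.9^0.6859 = 7.6806
EBC = 7.6806·1.97

15.1309 EBC


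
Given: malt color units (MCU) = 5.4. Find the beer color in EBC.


SRM = 1.4922·MCU^0.6859;  EBC = SRM·1.97
SRM = 1.4922·5.4^0.6859 = 4.7443
EBC = 4.7443·1.97

9.3464 EBC


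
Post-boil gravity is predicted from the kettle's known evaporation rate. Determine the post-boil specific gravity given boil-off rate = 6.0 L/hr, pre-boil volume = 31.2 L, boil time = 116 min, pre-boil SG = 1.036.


V_post = V_pre − rate·(t/60);  SG_post = 1 + (SG_pre−1)·V_pre/V_post
V_post = 31.2 − 6.0·(116/60) = 19.6000
SG_post = 1 + (1.036 − 1)·31.2/19.6000

1.0573


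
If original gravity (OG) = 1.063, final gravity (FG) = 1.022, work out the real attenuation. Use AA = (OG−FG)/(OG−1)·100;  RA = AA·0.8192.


AA = (1.063 − 1.022)/(1.063 − 1)·100 = 65.0794
RA = 65.0794·0.8192

53.3130 %


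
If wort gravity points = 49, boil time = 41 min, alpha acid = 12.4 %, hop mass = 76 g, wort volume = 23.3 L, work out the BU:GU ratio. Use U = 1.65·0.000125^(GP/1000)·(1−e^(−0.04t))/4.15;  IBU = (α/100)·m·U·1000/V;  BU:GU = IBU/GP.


U = 1.65·0.000125^(49/1000)·(1−e^(−0.04·41))/4.15 = 0.2063
IBU = (12.4/100)·76·0.2063·1000/23.3 = 83.4468
BU:GU = 83.4468/49

1.7030


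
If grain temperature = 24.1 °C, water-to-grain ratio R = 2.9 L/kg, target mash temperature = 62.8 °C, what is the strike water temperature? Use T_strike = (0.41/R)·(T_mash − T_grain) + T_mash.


T_strike = (0.41/2.9)·(62.8 − 24.1) + 62.8

68.2714 °C


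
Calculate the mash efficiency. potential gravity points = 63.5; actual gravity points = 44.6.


efficiency = actual / potential × 100
efficiency = 44.6 / 63.5 × 100

70.2362 %


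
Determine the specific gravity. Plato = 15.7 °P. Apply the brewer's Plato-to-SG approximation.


SG = 259/(259 − P)
SG = 259/(259 − 15.7)

1.0645


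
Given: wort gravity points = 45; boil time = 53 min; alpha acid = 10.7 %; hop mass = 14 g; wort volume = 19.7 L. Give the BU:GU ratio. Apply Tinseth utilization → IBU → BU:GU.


U = 1.65·0.000125^(GP/1000)·(1−e^(−0.04t))/4.15;  IBU = (α/100)·m·U·1000/V;  BU:GU = IBU/GP
U = 1.65·0.000125^(45/1000)·(1−e^(−0.04·53))/4.15 = 0.2335
IBU = (10.7/100)·14·0.2335·1000/19.7 = 17.7545
BU:GU = 17.7545/45

0.3945


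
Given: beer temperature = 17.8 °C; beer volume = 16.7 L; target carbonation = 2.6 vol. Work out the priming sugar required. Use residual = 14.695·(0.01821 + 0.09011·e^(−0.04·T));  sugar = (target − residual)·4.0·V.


residual = 14.695·(0.01821 + 0.09011·e^(−0.04·17.8)) = 0.9173
sugar = (2.6 − 0.9173)·4.0·16.7

112.4034 g


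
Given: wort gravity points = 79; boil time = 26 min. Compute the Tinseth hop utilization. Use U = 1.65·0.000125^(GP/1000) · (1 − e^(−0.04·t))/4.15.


bigness = 1.65·0.000125^(79/1000) = 0.8112
boil_factor = (1 − e^(−0.04·26))/4.15 = 0.1558
U = 0.8112 · 0.1558

0.1264


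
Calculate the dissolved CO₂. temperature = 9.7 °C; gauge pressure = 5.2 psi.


vols = (P + 14.695)·(0.01821 + 0.09011·e^(−0.04·T))
vols = (5.2 + 14.695)·(0.01821 + 0.09011·e^(−0.04·9.7))

1.5785 volumes


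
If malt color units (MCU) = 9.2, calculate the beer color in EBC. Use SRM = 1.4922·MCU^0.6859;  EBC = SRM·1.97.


SRM = 1.4922·9.2^0.6859 = 6.8374
EBC = 6.8374·1.97

13.4696 EBC


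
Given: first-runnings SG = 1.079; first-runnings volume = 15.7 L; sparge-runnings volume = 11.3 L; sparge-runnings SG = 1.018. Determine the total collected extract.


total = Σ (SG_i − 1)·1000·V_i
first = (1.079 − 1)·1000·15.7 = 1240.3000
sparge = (1.018 − 1)·1000·11.3 = 203.4000
total = 1240.3000 + 203.4000

1443.7000 gravity·L


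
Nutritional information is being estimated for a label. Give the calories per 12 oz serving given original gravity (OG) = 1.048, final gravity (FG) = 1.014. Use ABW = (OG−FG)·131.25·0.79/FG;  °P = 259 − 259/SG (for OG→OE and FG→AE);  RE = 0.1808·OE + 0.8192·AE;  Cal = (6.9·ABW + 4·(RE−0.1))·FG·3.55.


ABW = (1.048 − 1.014)·131.25·0.79/1.014 = 3.4767
OE = 259 − 259/1.048 = 11.8626 °P
AE = 259 − 259/1.014 = 3.5759 °P
RE = 0.1808·11.8626 + 0.8192·3.5759 = 5.0742 °P
Cal = (6.9·3.4767 + 4·(5.0742−0.1))·1.014·3.55

157.9761 kcal


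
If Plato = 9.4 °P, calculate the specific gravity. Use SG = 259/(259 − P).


SG = 259/(259 − 9.4)

1.0377


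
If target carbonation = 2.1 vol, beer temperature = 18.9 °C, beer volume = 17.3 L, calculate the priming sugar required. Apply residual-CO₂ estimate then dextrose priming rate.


residual = 14.695·(0.01821 + 0.09011·e^(−0.04·T));  sugar = (target − residual)·4.0·V
residual = 14.695·(0.01821 + 0.09011·e^(−0.04·18.9)) = 0.8893
sugar = (2.1 − 0.8893)·4.0·17.3

83.7772 g


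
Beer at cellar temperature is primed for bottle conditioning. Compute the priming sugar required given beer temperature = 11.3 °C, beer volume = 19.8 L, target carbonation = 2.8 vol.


residual = 14.695·(0.01821 + 0.09011·e^(−0.04·T));  sugar = (target − residual)·4.0·V
residual = 14.695·(0.01821 + 0.09011·e^(−0.04·11.3)) = 1.1102
sugar = (2.8 − 1.1102)·4.0·19.8

133.8294 g


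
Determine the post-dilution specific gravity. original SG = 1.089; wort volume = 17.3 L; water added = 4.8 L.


SG_new = 1 + (SG_old − 1)·V_old/(V_old + V_water)
pts = (1.089 − 1)·1000·17.3/(17.3 + 4.8) = 69.6697
SG_new = 1 + 69.6697/1000

1.0697


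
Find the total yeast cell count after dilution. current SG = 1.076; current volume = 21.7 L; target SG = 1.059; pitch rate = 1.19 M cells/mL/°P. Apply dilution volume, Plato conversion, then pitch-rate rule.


V_w = V·((SG_c−1)/(SG_t−1)−1);  °P = 259 − 259/SG_t;  cells = rate·(V+V_w)·°P
V_w = 21.7·((1.076−1)/(1.059−1)−1) = 6.2525
V_final = 21.7 + 6.2525 = 27.9525
°P = 259 − 259/1.059 = 14.4297
cells = 1.19·27.9525·14.4297

479.9811 billion cells


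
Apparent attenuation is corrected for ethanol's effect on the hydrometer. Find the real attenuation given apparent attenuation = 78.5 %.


RA = AA · 0.8192
RA = 78.5 · 0.8192

64.3072 %


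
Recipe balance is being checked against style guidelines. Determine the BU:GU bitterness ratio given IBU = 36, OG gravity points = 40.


BU:GU = IBU / OG_points
BU:GU = 36 / 40

0.9000


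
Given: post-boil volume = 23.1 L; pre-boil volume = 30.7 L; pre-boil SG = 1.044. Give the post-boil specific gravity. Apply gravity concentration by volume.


SG_post = 1 + (SG_pre − 1)·V_pre/V_post
pts_pre = (1.044 − 1)·1000 = 44.0000
pts_post = 44.0000·30.7/23.1 = 58.4762
SG_post = 1 + 58.4762/1000

1.0585


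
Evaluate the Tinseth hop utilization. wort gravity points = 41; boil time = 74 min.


U = 1.65·0.000125^(GP/1000) · (1 − e^(−0.04·t))/4.15
bigness = 1.65·0.000125^(41/1000) = 1.1415
boil_factor = (1 − e^(−0.04·74))/4.15 = 0.2285
U = 1.1415 · 0.2285

0.2608


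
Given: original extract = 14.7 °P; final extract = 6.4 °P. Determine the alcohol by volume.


SG = 259/(259 − P);  ABV = (OG − FG)·131.25
OG = 259/(259 − 14.7) = 1.0602
FG = 259/(259 − 6.4) = 1.0253
ABV = (1.0602 − 1.0253)·131.25

4.5721 % ABV


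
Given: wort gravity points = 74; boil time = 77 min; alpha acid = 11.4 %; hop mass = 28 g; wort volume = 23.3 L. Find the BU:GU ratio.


U = 1.65·0.000125^(GP/1000)·(1−e^(−0.04t))/4.15;  IBU = (α/100)·m·U·1000/V;  BU:GU = IBU/GP
U = 1.65·0.000125^(74/1000)·(1−e^(−0.04·77))/4.15 = 0.1951
IBU = (11.4/100)·28·0.1951·1000/23.3 = 26.7227
BU:GU = 26.7227/74

0.3611


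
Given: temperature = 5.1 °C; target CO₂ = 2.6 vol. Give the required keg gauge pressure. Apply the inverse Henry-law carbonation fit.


psi = vols/(0.01821 + 0.09011·e^(−0.04·T)) − 14.695
psi = 2.6/(0.01821 + 0.09011·e^(−0.04·5.1)) − 14.695

13.6610 psi


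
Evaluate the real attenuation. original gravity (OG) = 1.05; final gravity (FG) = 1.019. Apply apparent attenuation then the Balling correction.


AA = (OG−FG)/(OG−1)·100;  RA = AA·0.8192
AA = (1.05 − 1.019)/(1.05 − 1)·100 = 62.0000
RA = 62.0000·0.8192

50.7904 %


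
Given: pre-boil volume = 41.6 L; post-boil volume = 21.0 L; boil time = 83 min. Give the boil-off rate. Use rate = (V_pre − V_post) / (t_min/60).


rate = (41.6 − 21.0) / (83/60)

14.8916 L/hr


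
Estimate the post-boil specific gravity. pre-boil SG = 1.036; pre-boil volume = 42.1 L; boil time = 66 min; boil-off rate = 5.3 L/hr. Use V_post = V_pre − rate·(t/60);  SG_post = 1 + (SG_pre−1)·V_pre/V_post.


V_post = 42.1 − 5.3·(66/60) = 36.2700
SG_post = 1 + (1.036 − 1)·42.1/36.2700

1.0418


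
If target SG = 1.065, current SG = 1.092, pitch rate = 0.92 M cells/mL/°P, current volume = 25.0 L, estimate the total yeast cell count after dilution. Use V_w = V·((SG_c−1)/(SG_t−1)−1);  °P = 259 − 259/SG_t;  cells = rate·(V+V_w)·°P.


V_w = 25.0·((1.092−1)/(1.065−1)−1) = 10.3846
V_final = 25.0 + 10.3846 = 35.3846
°P = 259 − 259/1.065 = 15.8075
cells = 0.92·35.3846·15.8075

514.5953 billion cells


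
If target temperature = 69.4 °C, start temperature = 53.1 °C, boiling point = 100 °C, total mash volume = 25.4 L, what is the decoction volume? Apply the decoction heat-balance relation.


V_dec = V_total·(T_target − T_start)/(T_boil − T_start)
V_dec = 25.4·(69.4 − 53.1)/(100 − 53.1)

8.8277 L


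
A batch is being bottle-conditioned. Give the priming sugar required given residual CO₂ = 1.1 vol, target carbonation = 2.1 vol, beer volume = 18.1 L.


sugar = (target − residual)·4.0·V
sugar = (2.1 − 1.1)·4.0·18.1

72.4000 g


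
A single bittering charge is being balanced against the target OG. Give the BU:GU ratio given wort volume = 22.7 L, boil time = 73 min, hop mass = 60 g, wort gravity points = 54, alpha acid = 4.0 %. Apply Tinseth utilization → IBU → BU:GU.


U = 1.65·0.000125^(GP/1000)·(1−e^(−0.04t))/4.15;  IBU = (α/100)·m·U·1000/V;  BU:GU = IBU/GP
U = 1.65·0.000125^(54/1000)·(1−e^(−0.04·73))/4.15 = 0.2315
IBU = (4.0/100)·60·0.2315·1000/22.7 = 24.4780
BU:GU = 24.4780/54

0.4533


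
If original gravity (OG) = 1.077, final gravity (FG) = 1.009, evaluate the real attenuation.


AA = (OG−FG)/(OG−1)·100;  RA = AA·0.8192
AA = (1.077 − 1.009)/(1.077 − 1)·100 = 88.3117
RA = 88.3117·0.8192

72.3449 %


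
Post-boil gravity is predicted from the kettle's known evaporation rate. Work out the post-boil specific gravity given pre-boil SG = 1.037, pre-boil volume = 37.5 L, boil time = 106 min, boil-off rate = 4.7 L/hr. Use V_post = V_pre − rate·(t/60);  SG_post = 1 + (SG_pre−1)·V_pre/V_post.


V_post = 37.5 − 4.7·(106/60) = 29.1967
SG_post = 1 + (1.037 − 1)·37.5/29.1967

1.0475


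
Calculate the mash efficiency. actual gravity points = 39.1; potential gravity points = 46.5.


efficiency = actual / potential × 100
efficiency = 39.1 / 46.5 × 100

84.0860 %


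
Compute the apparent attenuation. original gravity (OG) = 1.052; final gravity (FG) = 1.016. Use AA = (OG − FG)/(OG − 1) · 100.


AA = (1.052 − 1.016)/(1.052 − 1) · 100

69.2308 %


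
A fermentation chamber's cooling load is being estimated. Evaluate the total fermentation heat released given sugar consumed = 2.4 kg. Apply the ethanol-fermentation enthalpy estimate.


Q = m_sugar · 590 kJ/kg
Q = 2.4 · 590

1416.0000 kJ


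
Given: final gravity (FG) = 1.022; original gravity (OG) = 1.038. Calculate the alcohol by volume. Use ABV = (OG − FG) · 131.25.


ABV = (1.038 − 1.022) · 131.25

2.1000 % ABV


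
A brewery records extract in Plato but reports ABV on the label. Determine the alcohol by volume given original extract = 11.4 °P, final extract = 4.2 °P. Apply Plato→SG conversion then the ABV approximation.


SG = 259/(259 − P);  ABV = (OG − FG)·131.25
OG = 259/(259 − 11.4) = 1.0460
FG = 259/(259 − 4.2) = 1.0165
ABV = (1.0460 − 1.0165)·131.25

3.8796 % ABV


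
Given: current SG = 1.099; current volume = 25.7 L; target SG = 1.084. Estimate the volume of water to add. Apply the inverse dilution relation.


V_water = V·((SG_curr − 1)/(SG_target − 1) − 1)
V_water = 25.7·((1.099 − 1)/(1.084 − 1) − 1)

4.5893 L


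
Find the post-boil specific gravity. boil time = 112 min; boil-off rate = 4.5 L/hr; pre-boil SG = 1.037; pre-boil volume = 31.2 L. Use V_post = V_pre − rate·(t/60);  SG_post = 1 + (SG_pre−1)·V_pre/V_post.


V_post = 31.2 − 4.5·(112/60) = 22.8000
SG_post = 1 + (1.037 − 1)·31.2/22.8000

1.0506


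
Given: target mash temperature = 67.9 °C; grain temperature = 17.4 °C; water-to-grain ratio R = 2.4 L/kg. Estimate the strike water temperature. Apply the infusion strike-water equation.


T_strike = (0.41/R)·(T_mash − T_grain) + T_mash
T_strike = (0.41/2.4)·(67.9 − 17.4) + 67.9

76.5271 °C


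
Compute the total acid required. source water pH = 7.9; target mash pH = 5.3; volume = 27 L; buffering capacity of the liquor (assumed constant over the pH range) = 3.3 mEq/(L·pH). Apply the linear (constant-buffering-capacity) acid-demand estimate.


acid = buffering capacity · (pH_source − pH_target) · V
acid = 3.3 · (7.9 − 5.3) · 27

231.6600 mEq


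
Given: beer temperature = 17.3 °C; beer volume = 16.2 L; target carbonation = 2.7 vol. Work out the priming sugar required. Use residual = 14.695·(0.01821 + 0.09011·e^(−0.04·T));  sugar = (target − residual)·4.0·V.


residual = 14.695·(0.01821 + 0.09011·e^(−0.04·17.3)) = 0.9304
sugar = (2.7 − 0.9304)·4.0·16.2

114.6675 g


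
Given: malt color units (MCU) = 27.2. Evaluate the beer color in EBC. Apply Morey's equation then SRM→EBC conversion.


SRM = 1.4922·MCU^0.6859;  EBC = SRM·1.97
SRM = 1.4922·27.2^0.6859 = 14.3813
EBC = 14.3813·1.97

28.3311 EBC


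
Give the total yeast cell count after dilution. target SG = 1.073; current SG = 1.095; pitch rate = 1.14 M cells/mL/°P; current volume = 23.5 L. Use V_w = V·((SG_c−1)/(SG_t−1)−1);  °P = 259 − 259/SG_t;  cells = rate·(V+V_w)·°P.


V_w = 23.5·((1.095−1)/(1.073−1)−1) = 7.0822
V_final = 23.5 + 7.0822 = 30.5822
°P = 259 − 259/1.073 = 17.6207
cells = 1.14·30.5822·17.6207

614.3224 billion cells


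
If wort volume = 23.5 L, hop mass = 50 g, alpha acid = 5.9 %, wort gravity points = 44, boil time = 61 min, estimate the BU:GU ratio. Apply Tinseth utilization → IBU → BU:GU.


U = 1.65·0.000125^(GP/1000)·(1−e^(−0.04t))/4.15;  IBU = (α/100)·m·U·1000/V;  BU:GU = IBU/GP
U = 1.65·0.000125^(44/1000)·(1−e^(−0.04·61))/4.15 = 0.2444
IBU = (5.9/100)·50·0.2444·1000/23.5 = 30.6795
BU:GU = 30.6795/44

0.6973


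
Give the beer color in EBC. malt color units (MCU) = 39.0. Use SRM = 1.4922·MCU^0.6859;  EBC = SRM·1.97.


SRM = 1.4922·39.0^0.6859 = 18.4136
EBC = 18.4136·1.97

36.2748 EBC


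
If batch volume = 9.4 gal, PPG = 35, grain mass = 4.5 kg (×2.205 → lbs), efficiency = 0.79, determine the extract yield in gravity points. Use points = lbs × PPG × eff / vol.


lbs = 4.5 × 2.205 = 9.9225
points = 9.9225 × 35 × 0.79 / 9.4

29.1869 points


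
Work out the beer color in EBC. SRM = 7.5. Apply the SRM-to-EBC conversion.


EBC = SRM · 1.97
EBC = 7.5 · 1.97

14.7750 EBC


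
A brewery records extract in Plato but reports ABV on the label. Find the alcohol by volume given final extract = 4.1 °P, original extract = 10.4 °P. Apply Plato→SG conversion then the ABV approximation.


SG = 259/(259 − P);  ABV = (OG − FG)·131.25
OG = 259/(259 − 10.4) = 1.0418
FG = 259/(259 − 4.1) = 1.0161
ABV = (1.0418 − 1.0161)·131.25

3.3796 % ABV


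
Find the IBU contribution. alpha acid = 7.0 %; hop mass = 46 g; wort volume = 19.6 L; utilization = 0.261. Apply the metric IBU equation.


IBU = (α/100)·mass·U·1000 / V
IBU = (7.0/100)·46·0.261·1000 / 19.6

42.8786 IBU


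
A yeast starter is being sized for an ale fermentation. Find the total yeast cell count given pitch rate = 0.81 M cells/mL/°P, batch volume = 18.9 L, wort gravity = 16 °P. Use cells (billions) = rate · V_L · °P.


cells = 0.81 · 18.9 · 16

244.9440 billion cells


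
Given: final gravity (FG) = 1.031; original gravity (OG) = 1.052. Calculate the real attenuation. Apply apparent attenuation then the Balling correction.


AA = (OG−FG)/(OG−1)·100;  RA = AA·0.8192
AA = (1.052 − 1.031)/(1.052 − 1)·100 = 40.3846
RA = 40.3846·0.8192

33.0831 %


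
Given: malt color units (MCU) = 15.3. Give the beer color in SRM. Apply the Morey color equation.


SRM = 1.4922 · MCU^0.6859
SRM = 1.4922 · 15.3^0.6859

9.6919 SRM


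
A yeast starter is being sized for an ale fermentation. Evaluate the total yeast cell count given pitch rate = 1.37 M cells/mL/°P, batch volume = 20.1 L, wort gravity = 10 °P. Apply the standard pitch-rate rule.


cells (billions) = rate · V_L · °P
cells = 1.37 · 20.1 · 10

275.3700 billion cells


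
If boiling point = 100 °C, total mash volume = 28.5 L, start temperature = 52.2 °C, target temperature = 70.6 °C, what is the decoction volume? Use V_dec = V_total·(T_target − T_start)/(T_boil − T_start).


V_dec = 28.5·(70.6 − 52.2)/(100 − 52.2)

10.9707 L


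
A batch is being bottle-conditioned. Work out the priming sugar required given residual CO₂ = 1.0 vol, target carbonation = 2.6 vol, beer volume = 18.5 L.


sugar = (target − residual)·4.0·V
sugar = (2.6 − 1.0)·4.0·18.5

118.4000 g


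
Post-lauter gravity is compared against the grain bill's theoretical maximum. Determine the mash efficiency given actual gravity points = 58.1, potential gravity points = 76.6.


efficiency = actual / potential × 100
efficiency = 58.1 / 76.6 × 100

75.8486 %


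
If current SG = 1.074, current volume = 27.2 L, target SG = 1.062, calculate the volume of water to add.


V_water = V·((SG_curr − 1)/(SG_target − 1) − 1)
V_water = 27.2·((1.074 − 1)/(1.062 − 1) − 1)

5.2645 L


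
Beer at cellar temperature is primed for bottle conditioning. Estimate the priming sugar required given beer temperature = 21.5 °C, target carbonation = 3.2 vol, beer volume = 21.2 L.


residual = 14.695·(0.01821 + 0.09011·e^(−0.04·T));  sugar = (target − residual)·4.0·V
residual = 14.695·(0.01821 + 0.09011·e^(−0.04·21.5)) = 0.8279
sugar = (3.2 − 0.8279)·4.0·21.2

201.1513 g


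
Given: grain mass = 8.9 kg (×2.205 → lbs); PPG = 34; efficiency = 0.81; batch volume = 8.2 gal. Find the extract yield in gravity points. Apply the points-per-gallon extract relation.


points = lbs × PPG × eff / vol
lbs = 8.9 × 2.205 = 19.6245
points = 19.6245 × 34 × 0.81 / 8.2

65.9096 points


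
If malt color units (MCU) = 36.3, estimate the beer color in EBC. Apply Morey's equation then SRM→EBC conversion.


SRM = 1.4922·MCU^0.6859;  EBC = SRM·1.97
SRM = 1.4922·36.3^0.6859 = 17.5294
EBC = 17.5294·1.97

34.5329 EBC


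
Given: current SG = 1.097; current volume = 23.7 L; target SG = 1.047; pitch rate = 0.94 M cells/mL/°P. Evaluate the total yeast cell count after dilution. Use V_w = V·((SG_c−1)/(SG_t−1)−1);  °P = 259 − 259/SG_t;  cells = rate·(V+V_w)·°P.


V_w = 23.7·((1.097−1)/(1.047−1)−1) = 25.2128
V_final = 23.7 + 25.2128 = 48.9128
°P = 259 − 259/1.047 = 11.6266
cells = 0.94·48.9128·11.6266

534.5656 billion cells


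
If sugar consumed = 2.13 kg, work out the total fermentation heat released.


Q = m_sugar · 590 kJ/kg
Q = 2.13 · 590

1256.7000 kJ
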